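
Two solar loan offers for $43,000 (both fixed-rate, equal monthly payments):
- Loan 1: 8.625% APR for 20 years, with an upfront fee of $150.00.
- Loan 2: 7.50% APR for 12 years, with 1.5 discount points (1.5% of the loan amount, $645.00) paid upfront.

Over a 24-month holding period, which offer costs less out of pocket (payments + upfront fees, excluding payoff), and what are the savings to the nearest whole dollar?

Loan 1 by $2,347

Loan 1: monthly rate = 8.625%/12 = 0.0071875; payment = 43,000 × 0.0071875 / (1 − (1+0.0071875)^−240) = $376.57.
Loan 2: at 7.50% the monthly rate is 0.0062500, so the payment is 43,000 × 0.0062500 / (1 − 1.0062500^−144) = $453.75.
Over 24 months: Loan 1 costs 24 × $376.57 + $150.00 = $9,187.68; Loan 2 costs 24 × $453.75 + $645.00 = $11,535.00.
Loan 1 is cheaper by $11,535.00 − $9,187.68 = $2,347.32.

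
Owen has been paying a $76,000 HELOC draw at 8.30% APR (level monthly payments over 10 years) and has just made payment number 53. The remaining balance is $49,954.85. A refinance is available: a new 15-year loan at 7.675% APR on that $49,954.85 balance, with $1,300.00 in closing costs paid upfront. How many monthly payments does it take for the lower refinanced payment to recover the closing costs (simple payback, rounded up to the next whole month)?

3 months

Current payment = 76,000 × 8.3%/12 / (1 − (1+0.0069167)^−120) = $934.18.
Refinanced payment = 49,954.85 × 0.0063958 / (1 − (1+0.0063958)^−180) = $468.07.
Monthly savings = $934.18 − $468.07 = $466.11.
Break-even = $1,300.00 / $466.11 = 2.79 → 3 months.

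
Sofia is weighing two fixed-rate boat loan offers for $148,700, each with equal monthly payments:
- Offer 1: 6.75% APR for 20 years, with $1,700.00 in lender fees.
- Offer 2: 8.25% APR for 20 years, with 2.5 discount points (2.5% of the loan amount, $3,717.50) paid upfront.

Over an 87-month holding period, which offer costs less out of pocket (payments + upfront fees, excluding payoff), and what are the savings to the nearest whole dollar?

Offer 1: monthly rate = 6.75%/12 = 0.0056250; payment = 148,700 × 0.0056250 / (1 − (1+0.0056250)^−240) = $1,130.66.
Offer 2: at 8.25% the monthly rate is 0.0068750, so the payment is 148,700 × 0.0068750 / (1 − 1.0068750^−240) = $1,267.02.
Over 87 months: Offer 1 costs 87 × $1,130.66 + $1,700.00 = $100,067.42; Offer 2 costs 87 × $1,267.02 + $3,717.50 = $113,948.24.
Offer 1 is cheaper by $113,948.24 − $100,067.42 = $13,880.82.

Offer 1 by $13,881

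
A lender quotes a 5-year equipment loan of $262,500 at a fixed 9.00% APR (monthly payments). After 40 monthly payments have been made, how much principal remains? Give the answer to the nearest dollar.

With monthly rate i = 9%/12 = 0.0075000, the balance after k of n payments is P · [(1+i)^n − (1+i)^k] / [(1+i)^n − 1].
(1+0.0075000)^60 = 1.56568103 and (1+0.0075000)^40 = 1.34834861, so the balance is 262,500 × (1.56568103 − 1.34834861) / (1.56568103 − 1) = $100,851.46.

$100,851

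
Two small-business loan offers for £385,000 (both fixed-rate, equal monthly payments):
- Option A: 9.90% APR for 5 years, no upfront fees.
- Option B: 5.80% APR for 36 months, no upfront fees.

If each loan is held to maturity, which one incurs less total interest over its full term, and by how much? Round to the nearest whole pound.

Option B by £69,278

Option A: monthly rate = 9.9%/12 = 0.0082500; payment = 385,000 × 0.0082500 / (1 − (1+0.0082500)^−60) = £8,161.18.
Total interest on Option A = 60 × £8,161.18 − £385,000 = £104,670.80.
Option B: monthly rate = 5.8%/12 = 0.0048333; payment = 385,000 × 0.0048333 / (1 − (1+0.0048333)^−36) = £11,677.59.
Total interest on Option B = 36 × £11,677.59 − £385,000 = £35,393.24.
Option B is lower by £69,277.56.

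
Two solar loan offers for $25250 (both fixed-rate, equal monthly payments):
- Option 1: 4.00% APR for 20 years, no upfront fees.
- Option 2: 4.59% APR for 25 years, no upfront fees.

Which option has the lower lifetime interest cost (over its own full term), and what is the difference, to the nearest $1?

Option 1: monthly rate = 4%/12 = 0.0033333; payment = 25,250 × 0.0033333 / (1 − (1+0.0033333)^−240) = $153.01.
Total interest on Option 1 = 240 × $153.01 − $25,250 = $11,472.40.
Option 2: at 4.59% the monthly rate is 0.0038250, so the payment is 25,250 × 0.0038250 / (1 − 1.0038250^−300) = $141.64.
Total interest on Option 2 = 300 × $141.64 − $25,250 = $17,242.00.
Option 1 is lower by $5,769.60.

Option 1 by $5,770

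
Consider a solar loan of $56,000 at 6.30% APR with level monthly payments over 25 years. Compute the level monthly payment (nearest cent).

At 6.30% the monthly rate is 0.0052500, so the payment is 56,000 × 0.0052500 / (1 − 1.0052500^−300) = $371.15.

$371.15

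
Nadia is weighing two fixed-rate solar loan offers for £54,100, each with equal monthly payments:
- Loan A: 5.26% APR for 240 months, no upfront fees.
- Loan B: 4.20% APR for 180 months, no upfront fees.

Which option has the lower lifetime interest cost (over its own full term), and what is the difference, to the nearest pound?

Loan B by £14,554

Loan A: at 5.26% the monthly rate is 0.0043833, so the payment is 54,100 × 0.0043833 / (1 − 1.0043833^−240) = £364.85.
Total interest on Loan A = 240 × £364.85 − £54,100 = £33,464.00.
Loan B: monthly rate = 4.2%/12 = 0.0035000; payment = 54,100 × 0.0035000 / (1 − (1+0.0035000)^−180) = £405.61.
Total interest on Loan B = 180 × £405.61 − £54,100 = £18,909.80.
Loan B is lower by £14,554.20.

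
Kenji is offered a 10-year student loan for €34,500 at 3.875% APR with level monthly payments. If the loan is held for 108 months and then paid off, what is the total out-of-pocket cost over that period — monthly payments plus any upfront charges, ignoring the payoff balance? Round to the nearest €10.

At 3.875% the monthly rate is 0.0032292, so the payment is 34,500 × 0.0032292 / (1 − 1.0032292^−120) = €347.25.
Total outlay = 108 × €347.25 = €37,503.00.

€37,500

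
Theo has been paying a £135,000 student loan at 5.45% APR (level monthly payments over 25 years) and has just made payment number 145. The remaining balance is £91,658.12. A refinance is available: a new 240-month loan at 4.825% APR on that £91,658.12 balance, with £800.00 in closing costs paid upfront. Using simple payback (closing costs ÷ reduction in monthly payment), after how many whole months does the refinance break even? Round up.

Current payment = 135,000 × 5.45%/12 / (1 − (1+0.0045417)^−300) = £824.99.
Refinanced payment = 91,658.12 × 0.0040208 / (1 − (1+0.0040208)^−240) = £596.08.
Monthly savings = £824.99 − £596.08 = £228.91.
Break-even = £800.00 / £228.91 = 3.49 → 4 months.

4 months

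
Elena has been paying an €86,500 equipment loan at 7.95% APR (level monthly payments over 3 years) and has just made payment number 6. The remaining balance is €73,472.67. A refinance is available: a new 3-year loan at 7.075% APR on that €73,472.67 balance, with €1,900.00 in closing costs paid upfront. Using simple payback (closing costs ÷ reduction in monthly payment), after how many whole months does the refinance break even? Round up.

5 months

Current payment = 86,500 × 7.95%/12 / (1 − (1+0.0066250)^−36) = €2,708.60.
Refinanced payment = 73,472.67 × 0.0058958 / (1 − (1+0.0058958)^−36) = €2,271.14.
Monthly savings = €2,708.60 − €2,271.14 = €437.46.
Break-even = €1,900.00 / €437.46 = 4.34 → 5 months.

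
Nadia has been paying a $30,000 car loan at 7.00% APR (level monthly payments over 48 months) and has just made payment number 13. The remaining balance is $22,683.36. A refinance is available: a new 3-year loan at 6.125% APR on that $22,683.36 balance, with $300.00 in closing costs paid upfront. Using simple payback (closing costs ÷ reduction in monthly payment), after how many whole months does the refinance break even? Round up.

Current payment = 30,000 × 7%/12 / (1 − (1+0.0058333)^−48) = $718.39.
Refinanced payment = 22,683.36 × 0.0051042 / (1 − (1+0.0051042)^−36) = $691.36.
Monthly savings = $718.39 − $691.36 = $27.03.
Break-even = $300.00 / $27.03 = 11.10 → 12 months.

12 months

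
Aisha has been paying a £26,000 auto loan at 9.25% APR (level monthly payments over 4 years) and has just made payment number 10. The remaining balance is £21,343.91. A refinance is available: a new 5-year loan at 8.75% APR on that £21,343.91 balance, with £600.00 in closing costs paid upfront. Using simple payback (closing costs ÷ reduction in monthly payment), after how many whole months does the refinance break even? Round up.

Current payment = 26,000 × 9.25%/12 / (1 − (1+0.0077083)^−48) = £650.10.
Refinanced payment = 21,343.91 × 0.0072917 / (1 − (1+0.0072917)^−60) = £440.48.
Monthly savings = £650.10 − £440.48 = £209.62.
Break-even = £600.00 / £209.62 = 2.86 → 3 months.

3 months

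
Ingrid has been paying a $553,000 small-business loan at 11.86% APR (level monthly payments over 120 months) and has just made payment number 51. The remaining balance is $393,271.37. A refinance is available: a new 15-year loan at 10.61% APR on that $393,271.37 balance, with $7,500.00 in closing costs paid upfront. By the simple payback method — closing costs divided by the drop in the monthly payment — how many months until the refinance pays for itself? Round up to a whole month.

3 months

Current payment = 553,000 × 11.86%/12 / (1 − (1+0.0098833)^−120) = $7,889.25.
Refinanced payment = 393,271.37 × 0.0088417 / (1 − (1+0.0088417)^−180) = $4,374.07.
Monthly savings = $7,889.25 − $4,374.07 = $3,515.18.
Break-even = $7,500.00 / $3,515.18 = 2.13 → 3 months.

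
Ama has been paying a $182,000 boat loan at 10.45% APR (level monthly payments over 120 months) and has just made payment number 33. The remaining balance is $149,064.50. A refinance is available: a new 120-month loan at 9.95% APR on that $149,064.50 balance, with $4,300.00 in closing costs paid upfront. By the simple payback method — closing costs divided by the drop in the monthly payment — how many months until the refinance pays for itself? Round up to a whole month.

9 months

Current payment = 182,000 × 10.45%/12 / (1 − (1+0.0087083)^−120) = $2,450.72.
Refinanced payment = 149,064.50 × 0.0082917 / (1 − (1+0.0082917)^−120) = $1,965.77.
Monthly savings = $2,450.72 − $1,965.77 = $484.95.
Break-even = $4,300.00 / $484.95 = 8.87 → 9 months.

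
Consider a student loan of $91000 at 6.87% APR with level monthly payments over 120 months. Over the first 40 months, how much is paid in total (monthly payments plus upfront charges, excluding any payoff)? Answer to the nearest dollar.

At 6.87% the monthly rate is 0.0057250, so the payment is 91,000 × 0.0057250 / (1 − 1.0057250^−120) = $1,050.50.
Total outlay = 40 × $1,050.50 = $42,020.00.

$42,020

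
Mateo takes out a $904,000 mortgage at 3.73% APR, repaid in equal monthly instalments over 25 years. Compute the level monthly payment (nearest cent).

$4,637.91

Monthly rate = 3.73%/12 = 0.0031083; payment = 904,000 × 0.0031083 / (1 − (1+0.0031083)^−300) = $4,637.91.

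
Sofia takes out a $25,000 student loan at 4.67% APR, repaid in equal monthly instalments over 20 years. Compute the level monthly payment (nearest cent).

$160.47

At 4.67% the monthly rate is 0.0038917, so the payment is 25,000 × 0.0038917 / (1 − 1.0038917^−240) = $160.47.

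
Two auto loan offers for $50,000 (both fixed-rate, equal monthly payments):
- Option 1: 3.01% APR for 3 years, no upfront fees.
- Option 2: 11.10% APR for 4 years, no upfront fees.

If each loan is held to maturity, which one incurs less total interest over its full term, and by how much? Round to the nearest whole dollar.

Option 1 by $9,792

Option 1: monthly rate = 3.01%/12 = 0.0025083; payment = 50,000 × 0.0025083 / (1 − (1+0.0025083)^−36) = $1,454.28.
Total interest on Option 1 = 36 × $1,454.28 − $50,000 = $2,354.08.
Option 2: monthly rate = 11.1%/12 = 0.0092500; payment = 50,000 × 0.0092500 / (1 − (1+0.0092500)^−48) = $1,294.71.
Total interest on Option 2 = 48 × $1,294.71 − $50,000 = $12,146.08.
Option 1 is lower by $9,792.00.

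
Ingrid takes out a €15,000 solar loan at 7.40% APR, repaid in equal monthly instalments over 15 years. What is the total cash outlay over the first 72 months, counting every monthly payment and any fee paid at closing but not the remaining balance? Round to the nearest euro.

Monthly rate = 7.4%/12 = 0.0061667; payment = 15,000 × 0.0061667 / (1 − (1+0.0061667)^−180) = €138.20.
Total outlay = 72 × €138.20 = €9,950.40.

€9,950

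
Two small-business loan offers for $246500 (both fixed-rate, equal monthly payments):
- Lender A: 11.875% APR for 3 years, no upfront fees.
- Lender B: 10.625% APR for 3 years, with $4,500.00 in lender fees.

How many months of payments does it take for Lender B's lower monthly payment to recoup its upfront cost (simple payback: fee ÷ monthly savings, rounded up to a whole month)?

Lender A: at 11.875% the monthly rate is 0.0098958, so the payment is 246,500 × 0.0098958 / (1 − 1.0098958^−36) = $8,172.62.
Lender B: monthly rate = 10.625%/12 = 0.0088542; payment = 246,500 × 0.0088542 / (1 − (1+0.0088542)^−36) = $8,026.39.
Monthly savings = $8,172.62 − $8,026.39 = $146.23.
Break-even = $4,500.00 / $146.23 = 30.77 → 31 months.

31 months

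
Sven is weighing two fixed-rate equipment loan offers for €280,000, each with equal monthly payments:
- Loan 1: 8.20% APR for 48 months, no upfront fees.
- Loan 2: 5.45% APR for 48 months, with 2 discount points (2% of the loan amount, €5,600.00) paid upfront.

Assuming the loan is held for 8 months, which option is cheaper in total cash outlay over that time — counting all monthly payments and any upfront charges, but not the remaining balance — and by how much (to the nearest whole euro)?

Loan 1: at 8.20% the monthly rate is 0.0068333, so the payment is 280,000 × 0.0068333 / (1 − 1.0068333^−48) = €6,861.94.
Loan 2: at 5.45% the monthly rate is 0.0045417, so the payment is 280,000 × 0.0045417 / (1 − 1.0045417^−48) = €6,505.43.
Over 8 months: Loan 1 costs 8 × €6,861.94 = €54,895.52; Loan 2 costs 8 × €6,505.43 + €5,600.00 = €57,643.44.
Loan 1 is cheaper by €57,643.44 − €54,895.52 = €2,747.92.

Loan 1 by €2,748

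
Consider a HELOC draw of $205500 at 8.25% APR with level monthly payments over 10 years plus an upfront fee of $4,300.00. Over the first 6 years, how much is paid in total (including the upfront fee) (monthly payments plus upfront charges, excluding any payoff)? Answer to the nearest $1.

$185,777

Monthly rate = 8.25%/12 = 0.0068750; payment = 205,500 × 0.0068750 / (1 − (1+0.0068750)^−120) = $2,520.51.
Total outlay = 72 × $2,520.51 + $4,300.00 = $185,776.72.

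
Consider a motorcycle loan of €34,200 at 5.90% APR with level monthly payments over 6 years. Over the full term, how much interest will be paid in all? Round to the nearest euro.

€6,493

At 5.90% the monthly rate is 0.0049167, so the payment is 34,200 × 0.0049167 / (1 − 1.0049167^−72) = €565.18.
Total paid = 72 × €565.18 = €40,692.96; interest = €40,692.96 − €34,200 = €6,492.96.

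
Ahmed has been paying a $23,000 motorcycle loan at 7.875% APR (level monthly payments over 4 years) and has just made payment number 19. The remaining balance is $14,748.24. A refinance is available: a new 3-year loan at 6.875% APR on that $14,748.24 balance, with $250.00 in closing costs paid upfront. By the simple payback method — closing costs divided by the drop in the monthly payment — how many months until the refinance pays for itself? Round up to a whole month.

Current payment = 23,000 × 7.875%/12 / (1 − (1+0.0065625)^−48) = $560.15.
Refinanced payment = 14,748.24 × 0.0057292 / (1 − (1+0.0057292)^−36) = $454.54.
Monthly savings = $560.15 − $454.54 = $105.61.
Break-even = $250.00 / $105.61 = 2.37 → 3 months.

3 months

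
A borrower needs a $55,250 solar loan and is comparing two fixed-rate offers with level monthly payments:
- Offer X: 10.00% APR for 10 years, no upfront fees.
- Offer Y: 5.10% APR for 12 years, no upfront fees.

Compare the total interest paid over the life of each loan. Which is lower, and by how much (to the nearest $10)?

Offer Y by $13,630

Offer X: monthly rate = 10%/12 = 0.0083333; payment = 55,250 × 0.0083333 / (1 − (1+0.0083333)^−120) = $730.13.
Total interest on Offer X = 120 × $730.13 − $55,250 = $32,365.60.
Offer Y: at 5.10% the monthly rate is 0.0042500, so the payment is 55,250 × 0.0042500 / (1 − 1.0042500^−144) = $513.78.
Total interest on Offer Y = 144 × $513.78 − $55,250 = $18,734.32.
Offer Y is lower by $13,631.28.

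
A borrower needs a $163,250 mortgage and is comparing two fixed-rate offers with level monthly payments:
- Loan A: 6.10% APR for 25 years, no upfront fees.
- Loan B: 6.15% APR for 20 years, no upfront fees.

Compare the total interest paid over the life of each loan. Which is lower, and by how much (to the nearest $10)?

Loan B by $34,450

Loan A: at 6.10% the monthly rate is 0.0050833, so the payment is 163,250 × 0.0050833 / (1 − 1.0050833^−300) = $1,061.82.
Total interest on Loan A = 300 × $1,061.82 − $163,250 = $155,296.00.
Loan B: monthly rate = 6.15%/12 = 0.0051250; payment = 163,250 × 0.0051250 / (1 − (1+0.0051250)^−240) = $1,183.74.
Total interest on Loan B = 240 × $1,183.74 − $163,250 = $120,847.60.
Loan B is lower by $34,448.40.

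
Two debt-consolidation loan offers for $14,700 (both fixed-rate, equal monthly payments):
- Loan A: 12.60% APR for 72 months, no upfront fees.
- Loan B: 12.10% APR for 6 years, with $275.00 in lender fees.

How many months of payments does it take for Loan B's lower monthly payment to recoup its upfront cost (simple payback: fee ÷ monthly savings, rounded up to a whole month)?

72 months

Loan A: at 12.60% the monthly rate is 0.0105000, so the payment is 14,700 × 0.0105000 / (1 − 1.0105000^−72) = $292.00.
Loan B: monthly rate = 12.1%/12 = 0.0100833; payment = 14,700 × 0.0100833 / (1 − (1+0.0100833)^−72) = $288.15.
Monthly savings = $292.00 − $288.15 = $3.85.
Break-even = $275.00 / $3.85 = 71.43 → 72 months.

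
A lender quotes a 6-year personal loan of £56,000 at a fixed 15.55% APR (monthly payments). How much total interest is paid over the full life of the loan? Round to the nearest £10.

£30,470

At 15.55% the monthly rate is 0.0129583, so the payment is 56,000 × 0.0129583 / (1 − 1.0129583^−72) = £1,200.91.
Total paid = 72 × £1,200.91 = £86,465.52; interest = £86,465.52 − £56,000 = £30,465.52.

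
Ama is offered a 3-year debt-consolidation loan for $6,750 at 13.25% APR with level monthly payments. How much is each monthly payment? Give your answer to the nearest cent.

Monthly rate = 13.25%/12 = 0.0110417; payment = 6,750 × 0.0110417 / (1 − (1+0.0110417)^−36) = $228.25.

$228.25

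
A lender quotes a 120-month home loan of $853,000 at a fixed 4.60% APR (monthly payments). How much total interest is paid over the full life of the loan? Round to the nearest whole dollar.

Monthly rate = 4.6%/12 = 0.0038333; payment = 853,000 × 0.0038333 / (1 − (1+0.0038333)^−120) = $8,881.53.
Total paid = 120 × $8,881.53 = $1,065,783.60; interest = $1,065,783.60 − $853,000 = $212,783.60.

$212,784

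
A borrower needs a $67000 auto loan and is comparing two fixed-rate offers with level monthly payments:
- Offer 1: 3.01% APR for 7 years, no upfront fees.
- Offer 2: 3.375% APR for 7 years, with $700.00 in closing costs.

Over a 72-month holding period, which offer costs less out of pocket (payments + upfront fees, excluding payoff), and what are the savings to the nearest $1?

Offer 1 by $1,497

Offer 1: monthly rate = 3.01%/12 = 0.0025083; payment = 67,000 × 0.0025083 / (1 − (1+0.0025083)^−84) = $885.59.
Offer 2: monthly rate = 3.375%/12 = 0.0028125; payment = 67,000 × 0.0028125 / (1 − (1+0.0028125)^−84) = $896.66.
Over 72 months: Offer 1 costs 72 × $885.59 = $63,762.48; Offer 2 costs 72 × $896.66 + $700.00 = $65,259.52.
Offer 1 is cheaper by $65,259.52 − $63,762.48 = $1,497.04.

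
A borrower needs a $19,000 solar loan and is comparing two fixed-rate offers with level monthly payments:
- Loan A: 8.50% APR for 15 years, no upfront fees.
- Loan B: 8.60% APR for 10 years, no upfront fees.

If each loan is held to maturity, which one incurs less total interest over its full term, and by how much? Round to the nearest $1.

Loan B by $5,287

Loan A: at 8.50% the monthly rate is 0.0070833, so the payment is 19,000 × 0.0070833 / (1 − 1.0070833^−180) = $187.10.
Total interest on Loan A = 180 × $187.10 − $19,000 = $14,678.00.
Loan B: at 8.60% the monthly rate is 0.0071667, so the payment is 19,000 × 0.0071667 / (1 − 1.0071667^−120) = $236.59.
Total interest on Loan B = 120 × $236.59 − $19,000 = $9,390.80.
Loan B is lower by $5,287.20.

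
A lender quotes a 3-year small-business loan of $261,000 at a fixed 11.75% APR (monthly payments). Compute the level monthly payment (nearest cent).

$8,637.80

At 11.75% the monthly rate is 0.0097917, so the payment is 261,000 × 0.0097917 / (1 − 1.0097917^−36) = $8,637.80.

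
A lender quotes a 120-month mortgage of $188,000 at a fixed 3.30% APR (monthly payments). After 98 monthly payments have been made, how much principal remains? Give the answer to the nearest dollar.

$39,259

With monthly rate i = 3.3%/12 = 0.0027500, the balance after k of n payments is P · [(1+i)^n − (1+i)^k] / [(1+i)^n − 1].
(1+0.0027500)^120 = 1.39033827 and (1+0.0027500)^98 = 1.30882543, so the balance is 188,000 × (1.39033827 − 1.30882543) / (1.39033827 − 1) = $39,259.32.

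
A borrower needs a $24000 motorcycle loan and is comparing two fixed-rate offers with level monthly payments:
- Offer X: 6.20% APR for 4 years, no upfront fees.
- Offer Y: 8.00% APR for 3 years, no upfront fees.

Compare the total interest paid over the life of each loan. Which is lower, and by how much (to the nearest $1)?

Offer Y by $86

Offer X: at 6.20% the monthly rate is 0.0051667, so the payment is 24,000 × 0.0051667 / (1 − 1.0051667^−48) = $565.84.
Total interest on Offer X = 48 × $565.84 − $24,000 = $3,160.32.
Offer Y: monthly rate = 8%/12 = 0.0066667; payment = 24,000 × 0.0066667 / (1 − (1+0.0066667)^−36) = $752.07.
Total interest on Offer Y = 36 × $752.07 − $24,000 = $3,074.52.
Offer Y is lower by $85.80.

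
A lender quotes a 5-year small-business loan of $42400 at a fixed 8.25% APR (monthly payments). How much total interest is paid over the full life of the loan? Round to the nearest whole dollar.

$9,488

At 8.25% the monthly rate is 0.0068750, so the payment is 42,400 × 0.0068750 / (1 − 1.0068750^−60) = $864.80.
Total paid = 60 × $864.80 = $51,888.00; interest = $51,888.00 − $42,400 = $9,488.00.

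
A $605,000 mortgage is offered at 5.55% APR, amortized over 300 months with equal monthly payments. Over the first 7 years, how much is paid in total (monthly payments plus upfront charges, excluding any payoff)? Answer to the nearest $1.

At 5.55% the monthly rate is 0.0046250, so the payment is 605,000 × 0.0046250 / (1 − 1.0046250^−300) = $3,733.32.
Total outlay = 84 × $3,733.32 = $313,598.88.

$313,599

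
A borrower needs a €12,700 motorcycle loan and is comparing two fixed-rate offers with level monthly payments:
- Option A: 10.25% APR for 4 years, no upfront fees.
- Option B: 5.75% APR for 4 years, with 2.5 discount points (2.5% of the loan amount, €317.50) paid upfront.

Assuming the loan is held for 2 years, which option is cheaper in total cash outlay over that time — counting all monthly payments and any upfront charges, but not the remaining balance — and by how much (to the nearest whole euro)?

Option B by €326

Option A: at 10.25% the monthly rate is 0.0085417, so the payment is 12,700 × 0.0085417 / (1 − 1.0085417^−48) = €323.63.
Option B: monthly rate = 5.75%/12 = 0.0047917; payment = 12,700 × 0.0047917 / (1 − (1+0.0047917)^−48) = €296.81.
Over 24 months: Option A costs 24 × €323.63 = €7,767.12; Option B costs 24 × €296.81 + €317.50 = €7,440.94.
Option B is cheaper by €7,767.12 − €7,440.94 = €326.18.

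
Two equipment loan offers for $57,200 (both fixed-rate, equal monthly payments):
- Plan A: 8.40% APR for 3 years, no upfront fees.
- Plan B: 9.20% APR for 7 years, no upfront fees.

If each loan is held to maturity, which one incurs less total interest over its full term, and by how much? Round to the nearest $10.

Plan A by $12,880

Plan A: monthly rate = 8.4%/12 = 0.0070000; payment = 57,200 × 0.0070000 / (1 − (1+0.0070000)^−36) = $1,803.01.
Total interest on Plan A = 36 × $1,803.01 − $57,200 = $7,708.36.
Plan B: monthly rate = 9.2%/12 = 0.0076667; payment = 57,200 × 0.0076667 / (1 − (1+0.0076667)^−84) = $926.11.
Total interest on Plan B = 84 × $926.11 − $57,200 = $20,593.24.
Plan A is lower by $12,884.88.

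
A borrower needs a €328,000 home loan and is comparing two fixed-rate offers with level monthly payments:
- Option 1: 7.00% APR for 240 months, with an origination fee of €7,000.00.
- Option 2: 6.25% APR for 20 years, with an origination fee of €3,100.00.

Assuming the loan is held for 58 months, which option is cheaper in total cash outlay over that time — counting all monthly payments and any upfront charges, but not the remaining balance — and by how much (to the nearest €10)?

Option 2 by €12,340

Option 1: at 7.00% the monthly rate is 0.0058333, so the payment is 328,000 × 0.0058333 / (1 − 1.0058333^−240) = €2,542.98.
Option 2: at 6.25% the monthly rate is 0.0052083, so the payment is 328,000 × 0.0052083 / (1 − 1.0052083^−240) = €2,397.44.
Over 58 months: Option 1 costs 58 × €2,542.98 + €7,000.00 = €154,492.84; Option 2 costs 58 × €2,397.44 + €3,100.00 = €142,151.52.
Option 2 is cheaper by €154,492.84 − €142,151.52 = €12,341.32.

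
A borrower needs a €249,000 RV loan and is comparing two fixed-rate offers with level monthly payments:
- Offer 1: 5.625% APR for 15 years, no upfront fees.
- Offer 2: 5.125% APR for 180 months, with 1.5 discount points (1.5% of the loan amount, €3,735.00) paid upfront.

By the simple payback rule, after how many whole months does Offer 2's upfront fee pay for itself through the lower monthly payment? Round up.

57 months

Offer 1: monthly rate = 5.625%/12 = 0.0046875; payment = 249,000 × 0.0046875 / (1 − (1+0.0046875)^−180) = €2,051.09.
Offer 2: monthly rate = 5.125%/12 = 0.0042708; payment = 249,000 × 0.0042708 / (1 − (1+0.0042708)^−180) = €1,985.33.
Monthly savings = €2,051.09 − €1,985.33 = €65.76.
Break-even = €3,735.00 / €65.76 = 56.80 → 57 months.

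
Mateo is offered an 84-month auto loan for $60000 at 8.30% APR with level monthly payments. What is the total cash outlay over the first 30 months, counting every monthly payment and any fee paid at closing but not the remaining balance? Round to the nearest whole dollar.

$28,325

At 8.30% the monthly rate is 0.0069167, so the payment is 60,000 × 0.0069167 / (1 − 1.0069167^−84) = $944.17.
Total outlay = 30 × $944.17 = $28,325.10.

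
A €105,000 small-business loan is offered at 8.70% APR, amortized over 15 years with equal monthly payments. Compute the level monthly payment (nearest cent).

Monthly rate = 8.7%/12 = 0.0072500; payment = 105,000 × 0.0072500 / (1 − (1+0.0072500)^−180) = €1,046.32.

€1,046.32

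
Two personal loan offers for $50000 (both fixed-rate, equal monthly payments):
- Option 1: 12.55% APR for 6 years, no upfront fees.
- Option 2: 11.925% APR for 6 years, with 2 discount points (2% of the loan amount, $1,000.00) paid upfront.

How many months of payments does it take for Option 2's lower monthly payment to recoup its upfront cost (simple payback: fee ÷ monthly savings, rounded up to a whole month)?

Option 1: at 12.55% the monthly rate is 0.0104583, so the payment is 50,000 × 0.0104583 / (1 − 1.0104583^−72) = $991.87.
Option 2: at 11.925% the monthly rate is 0.0099375, so the payment is 50,000 × 0.0099375 / (1 − 1.0099375^−72) = $975.56.
Monthly savings = $991.87 − $975.56 = $16.31.
Break-even = $1,000.00 / $16.31 = 61.31 → 62 months.

62 months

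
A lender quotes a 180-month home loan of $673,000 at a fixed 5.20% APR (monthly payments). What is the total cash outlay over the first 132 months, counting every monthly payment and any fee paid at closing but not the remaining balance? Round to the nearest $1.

$711,799

At 5.20% the monthly rate is 0.0043333, so the payment is 673,000 × 0.0043333 / (1 − 1.0043333^−180) = $5,392.42.
Total outlay = 132 × $5,392.42 = $711,799.44.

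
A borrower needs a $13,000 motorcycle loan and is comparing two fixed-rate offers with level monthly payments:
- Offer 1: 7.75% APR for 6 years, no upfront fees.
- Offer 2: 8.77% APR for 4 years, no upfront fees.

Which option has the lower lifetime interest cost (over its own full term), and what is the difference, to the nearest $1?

Offer 1: at 7.75% the monthly rate is 0.0064583, so the payment is 13,000 × 0.0064583 / (1 − 1.0064583^−72) = $226.35.
Total interest on Offer 1 = 72 × $226.35 − $13,000 = $3,297.20.
Offer 2: monthly rate = 8.77%/12 = 0.0073083; payment = 13,000 × 0.0073083 / (1 − (1+0.0073083)^−48) = $322.09.
Total interest on Offer 2 = 48 × $322.09 − $13,000 = $2,460.32.
Offer 2 is lower by $836.88.

Offer 2 by $837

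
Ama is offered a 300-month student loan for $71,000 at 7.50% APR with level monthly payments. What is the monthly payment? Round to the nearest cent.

$524.68

Monthly rate = 7.5%/12 = 0.0062500; payment = 71,000 × 0.0062500 / (1 − (1+0.0062500)^−300) = $524.68.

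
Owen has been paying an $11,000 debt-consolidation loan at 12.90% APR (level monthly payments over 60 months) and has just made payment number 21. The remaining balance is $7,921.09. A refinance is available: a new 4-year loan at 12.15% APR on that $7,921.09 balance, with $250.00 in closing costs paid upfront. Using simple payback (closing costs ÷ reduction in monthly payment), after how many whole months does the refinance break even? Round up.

7 months

Current payment = 11,000 × 12.9%/12 / (1 − (1+0.0107500)^−60) = $249.72.
Refinanced payment = 7,921.09 × 0.0101250 / (1 − (1+0.0101250)^−48) = $209.18.
Monthly savings = $249.72 − $209.18 = $40.54.
Break-even = $250.00 / $40.54 = 6.17 → 7 months.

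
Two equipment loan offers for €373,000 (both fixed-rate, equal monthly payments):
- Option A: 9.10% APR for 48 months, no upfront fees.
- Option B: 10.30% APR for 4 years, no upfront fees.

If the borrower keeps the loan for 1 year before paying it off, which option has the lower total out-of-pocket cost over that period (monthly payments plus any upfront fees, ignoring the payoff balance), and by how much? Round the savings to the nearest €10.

Option A: monthly rate = 9.1%/12 = 0.0075833; payment = 373,000 × 0.0075833 / (1 − (1+0.0075833)^−48) = €9,299.84.
Option B: monthly rate = 10.3%/12 = 0.0085833; payment = 373,000 × 0.0085833 / (1 − (1+0.0085833)^−48) = €9,514.07.
Over 12 months: Option A costs 12 × €9,299.84 = €111,598.08; Option B costs 12 × €9,514.07 = €114,168.84.
Option A is cheaper by €114,168.84 − €111,598.08 = €2,570.76.

Option A by €2,570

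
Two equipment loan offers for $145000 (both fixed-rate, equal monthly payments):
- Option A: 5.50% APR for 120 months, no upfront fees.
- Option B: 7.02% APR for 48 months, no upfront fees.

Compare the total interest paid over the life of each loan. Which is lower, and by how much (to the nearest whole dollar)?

Option B by $22,105

Option A: at 5.50% the monthly rate is 0.0045833, so the payment is 145,000 × 0.0045833 / (1 − 1.0045833^−120) = $1,573.63.
Total interest on Option A = 120 × $1,573.63 − $145,000 = $43,835.60.
Option B: at 7.02% the monthly rate is 0.0058500, so the payment is 145,000 × 0.0058500 / (1 − 1.0058500^−48) = $3,473.55.
Total interest on Option B = 48 × $3,473.55 − $145,000 = $21,730.40.
Option B is lower by $22,105.20.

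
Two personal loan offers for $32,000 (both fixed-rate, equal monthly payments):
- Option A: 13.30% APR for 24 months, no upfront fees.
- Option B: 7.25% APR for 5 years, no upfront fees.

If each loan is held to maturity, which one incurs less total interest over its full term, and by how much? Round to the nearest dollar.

Option A: at 13.30% the monthly rate is 0.0110833, so the payment is 32,000 × 0.0110833 / (1 − 1.0110833^−24) = $1,525.85.
Total interest on Option A = 24 × $1,525.85 − $32,000 = $4,620.40.
Option B: monthly rate = 7.25%/12 = 0.0060417; payment = 32,000 × 0.0060417 / (1 − (1+0.0060417)^−60) = $637.42.
Total interest on Option B = 60 × $637.42 − $32,000 = $6,245.20.
Option A is lower by $1,624.80.

Option A by $1,625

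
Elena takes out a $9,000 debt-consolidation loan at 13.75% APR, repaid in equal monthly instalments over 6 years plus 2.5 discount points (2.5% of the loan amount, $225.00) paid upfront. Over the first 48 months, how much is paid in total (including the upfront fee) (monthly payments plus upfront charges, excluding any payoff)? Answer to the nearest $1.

$9,069

At 13.75% the monthly rate is 0.0114583, so the payment is 9,000 × 0.0114583 / (1 − 1.0114583^−72) = $184.25.
Total outlay = 48 × $184.25 + $225.00 = $9,069.00.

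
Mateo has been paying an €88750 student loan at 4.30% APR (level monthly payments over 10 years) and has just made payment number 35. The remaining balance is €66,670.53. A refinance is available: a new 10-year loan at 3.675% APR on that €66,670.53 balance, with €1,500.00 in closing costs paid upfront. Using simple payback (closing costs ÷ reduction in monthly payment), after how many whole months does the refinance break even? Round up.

7 months

Current payment = 88,750 × 4.3%/12 / (1 − (1+0.0035833)^−120) = €911.26.
Refinanced payment = 66,670.53 × 0.0030625 / (1 − (1+0.0030625)^−120) = €664.76.
Monthly savings = €911.26 − €664.76 = €246.50.
Break-even = €1,500.00 / €246.50 = 6.09 → 7 months.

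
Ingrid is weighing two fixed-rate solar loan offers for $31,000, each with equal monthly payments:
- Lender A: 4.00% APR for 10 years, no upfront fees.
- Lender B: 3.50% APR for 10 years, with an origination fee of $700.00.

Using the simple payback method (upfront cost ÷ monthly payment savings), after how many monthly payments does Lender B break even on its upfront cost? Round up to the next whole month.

96 months

Lender A: monthly rate = 4%/12 = 0.0033333; payment = 31,000 × 0.0033333 / (1 − (1+0.0033333)^−120) = $313.86.
Lender B: at 3.50% the monthly rate is 0.0029167, so the payment is 31,000 × 0.0029167 / (1 − 1.0029167^−120) = $306.55.
Monthly savings = $313.86 − $306.55 = $7.31.
Break-even = $700.00 / $7.31 = 95.76 → 96 months.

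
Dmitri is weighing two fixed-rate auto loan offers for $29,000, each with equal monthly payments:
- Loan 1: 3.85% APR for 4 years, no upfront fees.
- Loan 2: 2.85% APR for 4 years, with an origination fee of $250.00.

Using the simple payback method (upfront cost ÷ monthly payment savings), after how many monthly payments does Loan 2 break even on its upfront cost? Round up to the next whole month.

20 months

Loan 1: at 3.85% the monthly rate is 0.0032083, so the payment is 29,000 × 0.0032083 / (1 − 1.0032083^−48) = $652.85.
Loan 2: at 2.85% the monthly rate is 0.0023750, so the payment is 29,000 × 0.0023750 / (1 − 1.0023750^−48) = $639.97.
Monthly savings = $652.85 − $639.97 = $12.88.
Break-even = $250.00 / $12.88 = 19.41 → 20 months.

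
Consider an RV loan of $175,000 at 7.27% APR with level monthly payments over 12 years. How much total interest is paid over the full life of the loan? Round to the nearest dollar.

At 7.27% the monthly rate is 0.0060583, so the payment is 175,000 × 0.0060583 / (1 − 1.0060583^−144) = $1,824.95.
Total paid = 144 × $1,824.95 = $262,792.80; interest = $262,792.80 − $175,000 = $87,792.80.

$87,793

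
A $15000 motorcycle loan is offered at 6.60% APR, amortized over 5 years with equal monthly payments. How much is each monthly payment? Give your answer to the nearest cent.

$294.20

Monthly rate = 6.6%/12 = 0.0055000; payment = 15,000 × 0.0055000 / (1 − (1+0.0055000)^−60) = $294.20.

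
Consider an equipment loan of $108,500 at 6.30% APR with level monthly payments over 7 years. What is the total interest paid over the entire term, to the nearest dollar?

$25,957

Monthly rate = 6.3%/12 = 0.0052500; payment = 108,500 × 0.0052500 / (1 − (1+0.0052500)^−84) = $1,600.68.
Total paid = 84 × $1,600.68 = $134,457.12; interest = $134,457.12 − $108,500 = $25,957.12.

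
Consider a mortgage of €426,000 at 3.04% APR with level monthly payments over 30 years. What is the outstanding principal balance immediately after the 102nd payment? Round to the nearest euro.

With monthly rate i = 3.04%/12 = 0.0025333, the balance after k of n payments is P · [(1+i)^n − (1+i)^k] / [(1+i)^n − 1].
(1+0.0025333)^360 = 2.48642702 and (1+0.0025333)^102 = 1.29443363, so the balance is 426,000 × (2.48642702 − 1.29443363) / (2.48642702 − 1) = €341,617.30.

€341,617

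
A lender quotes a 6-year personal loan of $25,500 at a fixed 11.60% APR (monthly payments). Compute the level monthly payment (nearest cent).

$493.24

Monthly rate = 11.6%/12 = 0.0096667; payment = 25,500 × 0.0096667 / (1 − (1+0.0096667)^−72) = $493.24.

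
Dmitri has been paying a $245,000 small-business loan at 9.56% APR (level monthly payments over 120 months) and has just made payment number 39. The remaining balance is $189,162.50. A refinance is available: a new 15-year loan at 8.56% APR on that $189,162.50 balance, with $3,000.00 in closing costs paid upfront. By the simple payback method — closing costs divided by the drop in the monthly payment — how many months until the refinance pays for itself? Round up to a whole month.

3 months

Current payment = 245,000 × 9.56%/12 / (1 − (1+0.0079667)^−120) = $3,178.29.
Refinanced payment = 189,162.50 × 0.0071333 / (1 − (1+0.0071333)^−180) = $1,869.42.
Monthly savings = $3,178.29 − $1,869.42 = $1,308.87.
Break-even = $3,000.00 / $1,308.87 = 2.29 → 3 months.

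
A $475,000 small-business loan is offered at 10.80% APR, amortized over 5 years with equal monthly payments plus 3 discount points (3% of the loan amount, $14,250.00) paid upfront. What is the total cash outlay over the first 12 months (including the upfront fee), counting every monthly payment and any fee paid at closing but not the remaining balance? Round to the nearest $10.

Monthly rate = 10.8%/12 = 0.0090000; payment = 475,000 × 0.0090000 / (1 − (1+0.0090000)^−60) = $10,280.34.
Total outlay = 12 × $10,280.34 + $14,250.00 = $137,614.08.

$137,610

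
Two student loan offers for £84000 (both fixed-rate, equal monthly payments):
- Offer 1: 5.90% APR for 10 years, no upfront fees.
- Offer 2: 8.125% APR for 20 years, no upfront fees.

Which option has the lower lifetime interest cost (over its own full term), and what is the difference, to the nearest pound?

Offer 1: monthly rate = 5.9%/12 = 0.0049167; payment = 84,000 × 0.0049167 / (1 − (1+0.0049167)^−120) = £928.36.
Total interest on Offer 1 = 120 × £928.36 − £84,000 = £27,403.20.
Offer 2: monthly rate = 8.125%/12 = 0.0067708; payment = 84,000 × 0.0067708 / (1 − (1+0.0067708)^−240) = £709.16.
Total interest on Offer 2 = 240 × £709.16 − £84,000 = £86,198.40.
Offer 1 is lower by £58,795.20.

Offer 1 by £58,795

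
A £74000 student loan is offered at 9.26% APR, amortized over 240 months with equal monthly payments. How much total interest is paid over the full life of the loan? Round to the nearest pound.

At 9.26% the monthly rate is 0.0077167, so the payment is 74,000 × 0.0077167 / (1 − 1.0077167^−240) = £678.22.
Total paid = 240 × £678.22 = £162,772.80; interest = £162,772.80 − £74,000 = £88,772.80.

£88,773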